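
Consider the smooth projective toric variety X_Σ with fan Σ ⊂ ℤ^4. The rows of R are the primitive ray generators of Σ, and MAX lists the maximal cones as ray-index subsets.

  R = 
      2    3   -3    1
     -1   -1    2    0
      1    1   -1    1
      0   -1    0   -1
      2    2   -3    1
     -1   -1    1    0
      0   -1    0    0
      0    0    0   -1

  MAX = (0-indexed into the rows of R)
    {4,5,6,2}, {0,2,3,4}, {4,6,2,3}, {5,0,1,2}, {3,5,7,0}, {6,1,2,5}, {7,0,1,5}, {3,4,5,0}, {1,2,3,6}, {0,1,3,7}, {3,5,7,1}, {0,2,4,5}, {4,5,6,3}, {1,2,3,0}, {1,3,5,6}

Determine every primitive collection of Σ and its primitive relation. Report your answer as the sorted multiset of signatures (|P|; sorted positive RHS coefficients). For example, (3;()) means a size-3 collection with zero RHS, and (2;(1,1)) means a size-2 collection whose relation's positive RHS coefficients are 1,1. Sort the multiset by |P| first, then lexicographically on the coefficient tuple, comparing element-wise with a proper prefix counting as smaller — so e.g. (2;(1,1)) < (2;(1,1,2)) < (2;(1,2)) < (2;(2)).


The 7 primitive collections of Σ (r=8, n=4):

  P={0,6}:  v_{0} + v_{6} = v_{4} — sig = (2;(1))
  P={1,4}:  v_{1} + v_{4} = v_{2} — sig = (2;(1))
  P={6,7}:  v_{6} + v_{7} = v_{3} — sig = (2;(1))
  P={4,7}:  v_{4} + v_{7} = v_{0} + v_{3} — sig = (2;(1,1))
  P={2,7}:  v_{2} + v_{7} = v_{0} + v_{1} + v_{3} — sig = (2;(1,1,1))
  P={2,3,5}:  v_{2} + v_{3} + v_{5} = v_{6} — sig = (3;(1))
  P={0,1,3,5}:  v_{0} + v_{1} + v_{3} + v_{5} = 0 — sig = (4;())

Hence PRS(X_Σ) =
    |P|=2: 5 collections, coeffs (1), (1), (1), (1,1), (1,1,1)
    |P|=3: 1 collection, coeffs (1)
    |P|=4: 1 collection, coeffs ()


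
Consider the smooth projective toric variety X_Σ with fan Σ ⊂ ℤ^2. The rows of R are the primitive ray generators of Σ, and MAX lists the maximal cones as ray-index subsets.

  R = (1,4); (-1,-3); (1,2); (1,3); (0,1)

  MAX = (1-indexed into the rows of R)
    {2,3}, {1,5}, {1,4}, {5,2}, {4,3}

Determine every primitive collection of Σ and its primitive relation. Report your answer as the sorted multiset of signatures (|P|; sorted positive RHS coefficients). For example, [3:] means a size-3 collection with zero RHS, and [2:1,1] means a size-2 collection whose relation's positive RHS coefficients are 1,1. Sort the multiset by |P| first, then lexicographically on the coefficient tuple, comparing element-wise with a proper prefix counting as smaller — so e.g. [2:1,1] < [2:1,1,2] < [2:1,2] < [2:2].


5 minimal non-faces of Δ(Σ) (on 5 rays):

  {2,4}:  v_{2} + v_{4} = 0  ⟹  sig = [2:]
  {1,2}:  v_{1} + v_{2} = v_{5}  ⟹  sig = [2:1]
  {3,5}:  v_{3} + v_{5} = v_{4}  ⟹  sig = [2:1]
  {4,5}:  v_{4} + v_{5} = v_{1}  ⟹  sig = [2:1]
  {1,3}:  v_{1} + v_{3} = 2·v_{4}  ⟹  sig = [2:2]

Signatures (|P|; sorted positive RHS coefficients), sorted:
[[2:], [2:1], [2:1], [2:1], [2:2]]


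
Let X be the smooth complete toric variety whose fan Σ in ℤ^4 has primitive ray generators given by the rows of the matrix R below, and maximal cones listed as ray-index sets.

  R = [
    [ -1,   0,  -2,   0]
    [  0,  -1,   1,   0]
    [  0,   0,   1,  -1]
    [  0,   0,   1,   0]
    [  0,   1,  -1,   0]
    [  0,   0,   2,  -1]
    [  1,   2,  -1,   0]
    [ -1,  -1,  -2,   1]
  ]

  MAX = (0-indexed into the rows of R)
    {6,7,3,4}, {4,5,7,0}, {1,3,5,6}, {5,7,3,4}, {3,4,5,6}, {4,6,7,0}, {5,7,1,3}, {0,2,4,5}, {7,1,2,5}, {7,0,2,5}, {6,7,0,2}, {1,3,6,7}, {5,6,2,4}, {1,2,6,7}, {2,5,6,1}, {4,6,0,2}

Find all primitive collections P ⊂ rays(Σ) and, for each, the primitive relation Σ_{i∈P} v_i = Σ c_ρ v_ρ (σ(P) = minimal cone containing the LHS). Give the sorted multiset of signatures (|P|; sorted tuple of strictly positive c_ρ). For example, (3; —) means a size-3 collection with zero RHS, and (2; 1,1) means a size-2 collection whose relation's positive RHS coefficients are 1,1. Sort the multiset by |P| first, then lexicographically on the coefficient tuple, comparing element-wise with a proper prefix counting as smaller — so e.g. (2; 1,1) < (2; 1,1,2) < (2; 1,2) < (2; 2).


Minimal non-faces — 7 found among 8 rays, 16 max cones:

  • {1,4}:  v_{1} + v_{4} = 0  so sig = (2; —)
  • {2,3}:  v_{2} + v_{3} = v_{5}  so sig = (2; 1)
  • {0,1}:  v_{0} + v_{1} = v_{2} + v_{7}  so sig = (2; 1,1)
  • {0,3}:  v_{0} + v_{3} = v_{4} + v_{5} + v_{7}  so sig = (2; 1,1,1)
  • {2,4,7}:  v_{2} + v_{4} + v_{7} = v_{0}  so sig = (3; 1)
  • {5,6,7}:  v_{5} + v_{6} + v_{7} = v_{4}  so sig = (3; 1)
  • {0,5,6}:  v_{0} + v_{5} + v_{6} = v_{2} + 2·v_{4}  so sig = (3; 1,2)

Sorted signature multiset PRS(X):
    |P|=2: 4 collections, coeffs (), (1), (1,1), (1,1,1)
    |P|=3: 3 collections, coeffs (1), (1), (1,2)


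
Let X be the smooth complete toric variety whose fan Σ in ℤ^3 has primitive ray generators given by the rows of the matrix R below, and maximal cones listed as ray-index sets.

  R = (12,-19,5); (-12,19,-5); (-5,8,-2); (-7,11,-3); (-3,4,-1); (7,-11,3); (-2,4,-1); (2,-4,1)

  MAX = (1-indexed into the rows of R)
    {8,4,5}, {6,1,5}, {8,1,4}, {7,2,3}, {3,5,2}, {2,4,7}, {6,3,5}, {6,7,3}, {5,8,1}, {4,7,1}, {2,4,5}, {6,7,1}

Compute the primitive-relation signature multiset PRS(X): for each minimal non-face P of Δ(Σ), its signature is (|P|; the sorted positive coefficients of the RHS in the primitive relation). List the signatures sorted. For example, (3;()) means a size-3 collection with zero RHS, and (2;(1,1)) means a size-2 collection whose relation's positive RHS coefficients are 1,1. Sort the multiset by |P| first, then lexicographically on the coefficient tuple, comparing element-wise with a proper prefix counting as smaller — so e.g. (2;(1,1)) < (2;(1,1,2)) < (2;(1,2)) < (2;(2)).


Minimal non-faces — 11 found among 8 rays, 12 max cones:

  P={1,2}:  v_{1} + v_{2} = 0  ⇒ sig = (2;())
  P={4,6}:  v_{4} + v_{6} = 0  ⇒ sig = (2;())
  P={7,8}:  v_{7} + v_{8} = 0  ⇒ sig = (2;())
  P={1,3}:  v_{1} + v_{3} = v_{6}  ⇒ sig = (2;(1))
  P={2,6}:  v_{2} + v_{6} = v_{3}  ⇒ sig = (2;(1))
  P={3,4}:  v_{3} + v_{4} = v_{2}  ⇒ sig = (2;(1))
  P={3,8}:  v_{3} + v_{8} = v_{5}  ⇒ sig = (2;(1))
  P={5,7}:  v_{5} + v_{7} = v_{3}  ⇒ sig = (2;(1))
  P={2,8}:  v_{2} + v_{8} = v_{4} + v_{5}  ⇒ sig = (2;(1,1))
  P={6,8}:  v_{6} + v_{8} = v_{1} + v_{5}  ⇒ sig = (2;(1,1))
  P={1,4,5}:  v_{1} + v_{4} + v_{5} = v_{8}  ⇒ sig = (3;(1))

Sorted signature multiset PRS(X):
    (2;())
    (2;())
    (2;())
    (2;(1))
    (2;(1))
    (2;(1))
    (2;(1))
    (2;(1))
    (2;(1,1))
    (2;(1,1))
    (3;(1))


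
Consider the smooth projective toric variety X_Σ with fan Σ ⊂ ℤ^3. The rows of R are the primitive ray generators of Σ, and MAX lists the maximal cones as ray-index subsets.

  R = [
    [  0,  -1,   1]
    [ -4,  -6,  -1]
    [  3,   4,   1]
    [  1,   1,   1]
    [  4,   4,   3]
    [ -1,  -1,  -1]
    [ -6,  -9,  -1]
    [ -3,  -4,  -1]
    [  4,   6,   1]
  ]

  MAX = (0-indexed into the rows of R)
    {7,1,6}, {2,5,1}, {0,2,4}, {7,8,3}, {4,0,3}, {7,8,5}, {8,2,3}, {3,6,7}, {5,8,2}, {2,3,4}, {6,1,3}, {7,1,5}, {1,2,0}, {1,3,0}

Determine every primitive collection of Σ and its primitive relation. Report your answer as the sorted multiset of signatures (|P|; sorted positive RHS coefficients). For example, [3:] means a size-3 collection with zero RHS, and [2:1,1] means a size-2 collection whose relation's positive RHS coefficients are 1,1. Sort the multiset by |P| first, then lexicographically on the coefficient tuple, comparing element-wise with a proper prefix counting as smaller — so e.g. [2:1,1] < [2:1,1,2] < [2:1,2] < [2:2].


Minimal non-faces — 18 found among 9 rays, 14 max cones:

  P = {1,8}:  v_{1} + v_{8} = 0  ⇒ sig = [2:]
  P = {2,7}:  v_{2} + v_{7} = 0  ⇒ sig = [2:]
  P = {3,5}:  v_{3} + v_{5} = 0  ⇒ sig = [2:]
  P = {0,5}:  v_{0} + v_{5} = v_{1} + v_{2}  ⇒ sig = [2:1,1]
  P = {0,7}:  v_{0} + v_{7} = v_{1} + v_{3}  ⇒ sig = [2:1,1]
  P = {0,8}:  v_{0} + v_{8} = v_{2} + v_{3}  ⇒ sig = [2:1,1]
  P = {2,6}:  v_{2} + v_{6} = v_{1} + v_{3}  ⇒ sig = [2:1,1]
  P = {4,5}:  v_{4} + v_{5} = v_{0} + v_{2}  ⇒ sig = [2:1,1]
  P = {4,7}:  v_{4} + v_{7} = v_{0} + v_{3}  ⇒ sig = [2:1,1]
  P = {5,6}:  v_{5} + v_{6} = v_{1} + v_{7}  ⇒ sig = [2:1,1]
  P = {6,8}:  v_{6} + v_{8} = v_{3} + v_{7}  ⇒ sig = [2:1,1]
  P = {4,6}:  v_{4} + v_{6} = v_{0} + v_{1} + 2·v_{3}  ⇒ sig = [2:1,1,2]
  P = {1,4}:  v_{1} + v_{4} = 2·v_{0}  ⇒ sig = [2:2]
  P = {0,6}:  v_{0} + v_{6} = 2·v_{1} + 2·v_{3}  ⇒ sig = [2:2,2]
  P = {4,8}:  v_{4} + v_{8} = 2·v_{2} + 2·v_{3}  ⇒ sig = [2:2,2]
  P = {0,2,3}:  v_{0} + v_{2} + v_{3} = v_{4}  ⇒ sig = [3:1]
  P = {1,2,3}:  v_{1} + v_{2} + v_{3} = v_{0}  ⇒ sig = [3:1]
  P = {1,3,7}:  v_{1} + v_{3} + v_{7} = v_{6}  ⇒ sig = [3:1]

Signatures (|P|; sorted positive RHS coefficients), sorted:
[[2:], [2:], [2:], [2:1,1], [2:1,1], [2:1,1], [2:1,1], [2:1,1], [2:1,1], [2:1,1], [2:1,1], [2:1,1,2], [2:2], [2:2,2], [2:2,2], [3:1], [3:1], [3:1]]


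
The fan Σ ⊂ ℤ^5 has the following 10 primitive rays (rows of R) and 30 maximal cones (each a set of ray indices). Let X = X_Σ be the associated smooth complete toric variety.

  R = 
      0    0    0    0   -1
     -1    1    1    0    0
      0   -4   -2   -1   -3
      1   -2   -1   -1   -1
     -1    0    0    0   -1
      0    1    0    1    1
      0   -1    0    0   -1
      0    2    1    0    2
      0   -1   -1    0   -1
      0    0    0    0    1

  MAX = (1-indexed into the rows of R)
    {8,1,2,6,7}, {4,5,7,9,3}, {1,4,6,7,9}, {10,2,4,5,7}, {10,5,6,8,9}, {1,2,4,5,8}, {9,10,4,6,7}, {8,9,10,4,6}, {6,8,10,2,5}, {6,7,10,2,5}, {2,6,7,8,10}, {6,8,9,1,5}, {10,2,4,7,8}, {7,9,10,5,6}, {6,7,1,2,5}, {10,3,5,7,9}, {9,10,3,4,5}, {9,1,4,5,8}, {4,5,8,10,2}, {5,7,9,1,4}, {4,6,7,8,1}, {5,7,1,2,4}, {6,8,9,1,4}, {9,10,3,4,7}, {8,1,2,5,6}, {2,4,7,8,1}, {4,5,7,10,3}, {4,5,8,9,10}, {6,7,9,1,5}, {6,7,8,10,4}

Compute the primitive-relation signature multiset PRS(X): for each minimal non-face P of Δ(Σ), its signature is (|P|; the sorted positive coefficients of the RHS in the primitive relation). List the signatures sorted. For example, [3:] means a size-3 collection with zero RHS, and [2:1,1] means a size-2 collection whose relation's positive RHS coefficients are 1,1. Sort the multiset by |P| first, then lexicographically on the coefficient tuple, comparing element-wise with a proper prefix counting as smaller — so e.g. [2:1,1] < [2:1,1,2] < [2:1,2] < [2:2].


Δ(Σ) — 10 vertices, 11 min non-faces:

  P={1,10}:  v_{1} + v_{10} = 0  →  sig = [2:]
  P={2,9}:  v_{2} + v_{9} = v_{5}  →  sig = [2:1]
  P={3,8}:  v_{3} + v_{8} = v_{4} + v_{5} + v_{10}  →  sig = [2:1,1,1]
  P={1,3}:  v_{1} + v_{3} = v_{4} + v_{5} + v_{7} + v_{9}  →  sig = [2:1,1,1,1]
  P={2,3}:  v_{2} + v_{3} = v_{4} + 2·v_{5} + v_{7} + v_{10}  →  sig = [2:1,1,1,2]
  P={3,6}:  v_{3} + v_{6} = v_{7} + 2·v_{9} + v_{10}  →  sig = [2:1,1,2]
  P={2,4,6}:  v_{2} + v_{4} + v_{6} = 0  →  sig = [3:]
  P={7,8,9}:  v_{7} + v_{8} + v_{9} = 0  →  sig = [3:]
  P={4,5,6}:  v_{4} + v_{5} + v_{6} = v_{9}  →  sig = [3:1]
  P={5,7,8}:  v_{5} + v_{7} + v_{8} = v_{2}  →  sig = [3:1]
  P={4,5,7,9,10}:  v_{4} + v_{5} + v_{7} + v_{9} + v_{10} = v_{3}  →  sig = [5:1]

Sorted signature multiset PRS(X):
    [2:]
    [2:1]
    [2:1,1,1]
    [2:1,1,1,1]
    [2:1,1,1,2]
    [2:1,1,2]
    [3:]
    [3:]
    [3:1]
    [3:1]
    [5:1]


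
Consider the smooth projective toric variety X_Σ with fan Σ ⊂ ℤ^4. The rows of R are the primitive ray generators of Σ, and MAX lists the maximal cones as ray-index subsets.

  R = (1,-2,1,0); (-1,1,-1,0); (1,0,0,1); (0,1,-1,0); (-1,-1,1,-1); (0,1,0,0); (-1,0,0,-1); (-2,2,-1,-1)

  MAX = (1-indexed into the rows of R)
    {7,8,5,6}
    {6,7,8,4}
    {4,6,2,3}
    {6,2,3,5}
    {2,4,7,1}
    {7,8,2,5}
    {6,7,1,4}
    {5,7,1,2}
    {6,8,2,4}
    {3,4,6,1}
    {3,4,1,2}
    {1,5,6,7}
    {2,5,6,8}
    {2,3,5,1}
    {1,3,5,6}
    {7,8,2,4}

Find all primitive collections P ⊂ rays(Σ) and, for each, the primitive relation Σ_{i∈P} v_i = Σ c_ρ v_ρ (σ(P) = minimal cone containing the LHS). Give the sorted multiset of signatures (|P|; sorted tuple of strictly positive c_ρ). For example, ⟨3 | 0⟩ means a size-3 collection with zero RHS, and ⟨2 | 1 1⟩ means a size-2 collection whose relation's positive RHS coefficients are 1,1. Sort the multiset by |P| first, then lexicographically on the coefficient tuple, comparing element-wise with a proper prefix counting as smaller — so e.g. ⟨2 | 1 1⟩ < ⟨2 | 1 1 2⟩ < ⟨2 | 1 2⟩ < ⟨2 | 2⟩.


The 6 primitive collections of Σ (r=8, n=4):

  P = {3,7}:  v_{3} + v_{7} = 0  ⟹  sig = ⟨2 | 0⟩
  P = {1,8}:  v_{1} + v_{8} = v_{7}  ⟹  sig = ⟨2 | 1⟩
  P = {4,5}:  v_{4} + v_{5} = v_{7}  ⟹  sig = ⟨2 | 1⟩
  P = {3,8}:  v_{3} + v_{8} = v_{2} + v_{6}  ⟹  sig = ⟨2 | 1 1⟩
  P = {1,2,6}:  v_{1} + v_{2} + v_{6} = 0  ⟹  sig = ⟨3 | 0⟩
  P = {2,6,7}:  v_{2} + v_{6} + v_{7} = v_{8}  ⟹  sig = ⟨3 | 1⟩

Sorted signature multiset PRS(X):
    ⟨2 | 0⟩
    ⟨2 | 1⟩
    ⟨2 | 1⟩
    ⟨2 | 1 1⟩
    ⟨3 | 0⟩
    ⟨3 | 1⟩


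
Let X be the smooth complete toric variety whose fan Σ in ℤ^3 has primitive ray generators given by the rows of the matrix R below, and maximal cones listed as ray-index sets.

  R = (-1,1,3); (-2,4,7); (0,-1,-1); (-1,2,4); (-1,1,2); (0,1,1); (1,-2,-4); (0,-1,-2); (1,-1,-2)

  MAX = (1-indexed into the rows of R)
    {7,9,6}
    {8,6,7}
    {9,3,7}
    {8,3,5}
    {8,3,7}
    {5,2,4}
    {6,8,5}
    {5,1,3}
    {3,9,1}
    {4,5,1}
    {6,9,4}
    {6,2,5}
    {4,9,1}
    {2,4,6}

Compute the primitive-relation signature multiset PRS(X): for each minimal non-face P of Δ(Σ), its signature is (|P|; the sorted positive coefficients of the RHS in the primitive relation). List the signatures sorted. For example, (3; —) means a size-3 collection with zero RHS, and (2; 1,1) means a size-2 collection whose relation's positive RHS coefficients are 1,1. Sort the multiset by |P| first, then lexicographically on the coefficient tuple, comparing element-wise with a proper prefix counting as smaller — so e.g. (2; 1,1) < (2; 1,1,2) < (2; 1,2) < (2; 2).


Σ has 16 primitive collections:

  {3,6}:  v_{3} + v_{6} = 0  ⟹  sig = (2; —)
  {4,7}:  v_{4} + v_{7} = 0  ⟹  sig = (2; —)
  {5,9}:  v_{5} + v_{9} = 0  ⟹  sig = (2; —)
  {1,6}:  v_{1} + v_{6} = v_{4}  ⟹  sig = (2; 1)
  {1,7}:  v_{1} + v_{7} = v_{3}  ⟹  sig = (2; 1)
  {3,4}:  v_{3} + v_{4} = v_{1}  ⟹  sig = (2; 1)
  {4,8}:  v_{4} + v_{8} = v_{5}  ⟹  sig = (2; 1)
  {5,7}:  v_{5} + v_{7} = v_{8}  ⟹  sig = (2; 1)
  {8,9}:  v_{8} + v_{9} = v_{7}  ⟹  sig = (2; 1)
  {1,8}:  v_{1} + v_{8} = v_{3} + v_{5}  ⟹  sig = (2; 1,1)
  {2,3}:  v_{2} + v_{3} = v_{4} + v_{5}  ⟹  sig = (2; 1,1)
  {2,7}:  v_{2} + v_{7} = v_{5} + v_{6}  ⟹  sig = (2; 1,1)
  {2,9}:  v_{2} + v_{9} = v_{4} + v_{6}  ⟹  sig = (2; 1,1)
  {1,2}:  v_{1} + v_{2} = 2·v_{4} + v_{5}  ⟹  sig = (2; 1,2)
  {2,8}:  v_{2} + v_{8} = 2·v_{5} + v_{6}  ⟹  sig = (2; 1,2)
  {4,5,6}:  v_{4} + v_{5} + v_{6} = v_{2}  ⟹  sig = (3; 1)

so the primitive-relation signature multiset is
    |P|=2: 15 collections, coeffs (), (), (), (1), (1), (1), (1), (1), (1), (1,1), (1,1), (1,1), (1,1), (1,2), (1,2)
    |P|=3: 1 collection, coeffs (1)


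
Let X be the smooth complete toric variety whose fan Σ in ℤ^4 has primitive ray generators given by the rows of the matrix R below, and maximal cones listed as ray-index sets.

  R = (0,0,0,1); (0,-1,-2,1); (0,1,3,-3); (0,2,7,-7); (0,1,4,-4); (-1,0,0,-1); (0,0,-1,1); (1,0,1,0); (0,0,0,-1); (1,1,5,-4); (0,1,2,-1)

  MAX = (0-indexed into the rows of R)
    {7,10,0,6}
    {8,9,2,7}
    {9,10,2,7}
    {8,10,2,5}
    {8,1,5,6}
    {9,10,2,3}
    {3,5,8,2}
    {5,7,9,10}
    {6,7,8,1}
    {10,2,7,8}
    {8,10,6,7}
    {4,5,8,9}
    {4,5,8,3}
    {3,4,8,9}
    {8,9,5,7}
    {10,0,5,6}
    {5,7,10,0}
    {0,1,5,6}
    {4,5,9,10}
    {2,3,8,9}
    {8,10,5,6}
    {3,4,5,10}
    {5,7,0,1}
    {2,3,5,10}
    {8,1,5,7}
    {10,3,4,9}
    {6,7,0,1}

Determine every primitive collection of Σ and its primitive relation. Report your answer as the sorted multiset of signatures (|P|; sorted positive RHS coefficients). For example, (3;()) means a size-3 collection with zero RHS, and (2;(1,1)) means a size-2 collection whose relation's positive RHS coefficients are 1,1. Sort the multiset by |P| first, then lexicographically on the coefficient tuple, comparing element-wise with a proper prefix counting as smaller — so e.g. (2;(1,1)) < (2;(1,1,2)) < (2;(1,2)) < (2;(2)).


Δ(Σ) — 11 vertices, 25 min non-faces:

  {0,8}:  v_{0} + v_{8} = 0 ; sig = (2;())
  {1,10}:  v_{1} + v_{10} = 0 ; sig = (2;())
  {2,4}:  v_{2} + v_{4} = v_{3} ; sig = (2;(1))
  {4,6}:  v_{4} + v_{6} = v_{2} ; sig = (2;(1))
  {4,7}:  v_{4} + v_{7} = v_{9} ; sig = (2;(1))
  {2,6}:  v_{2} + v_{6} = v_{8} + v_{10} ; sig = (2;(1,1))
  {3,7}:  v_{3} + v_{7} = v_{2} + v_{9} ; sig = (2;(1,1))
  {6,9}:  v_{6} + v_{9} = v_{2} + v_{7} ; sig = (2;(1,1))
  {0,2}:  v_{0} + v_{2} = v_{5} + v_{7} + v_{10} ; sig = (2;(1,1,1))
  {0,3}:  v_{0} + v_{3} = v_{5} + v_{9} + v_{10} ; sig = (2;(1,1,1))
  {1,2}:  v_{1} + v_{2} = v_{5} + v_{7} + v_{8} ; sig = (2;(1,1,1))
  {1,3}:  v_{1} + v_{3} = v_{5} + v_{8} + v_{9} ; sig = (2;(1,1,1))
  {0,4}:  v_{0} + v_{4} = 2·v_{5} + 2·v_{7} + v_{10} ; sig = (2;(1,2,2))
  {1,4}:  v_{1} + v_{4} = 2·v_{5} + 2·v_{7} + v_{8} ; sig = (2;(1,2,2))
  {0,9}:  v_{0} + v_{9} = 2·v_{5} + 3·v_{7} + v_{10} ; sig = (2;(1,2,3))
  {1,9}:  v_{1} + v_{9} = 2·v_{5} + 3·v_{7} + v_{8} ; sig = (2;(1,2,3))
  {3,6}:  v_{3} + v_{6} = 2·v_{2} ; sig = (2;(2))
  {5,6,7}:  v_{5} + v_{6} + v_{7} = 0 ; sig = (3;())
  {2,5,7}:  v_{2} + v_{5} + v_{7} = v_{4} ; sig = (3;(1))
  {8,9,10}:  v_{8} + v_{9} + v_{10} = 2·v_{2} + v_{7} ; sig = (3;(1,2))
  {2,5,9}:  v_{2} + v_{5} + v_{9} = 2·v_{4} ; sig = (3;(2))
  {4,8,10}:  v_{4} + v_{8} + v_{10} = 2·v_{2} ; sig = (3;(2))
  {3,5,9}:  v_{3} + v_{5} + v_{9} = 3·v_{4} ; sig = (3;(3))
  {3,8,10}:  v_{3} + v_{8} + v_{10} = 3·v_{2} ; sig = (3;(3))
  {5,7,8,10}:  v_{5} + v_{7} + v_{8} + v_{10} = v_{2} ; sig = (4;(1))

Signatures (|P|; sorted positive RHS coefficients), sorted:
[(2;()), (2;()), (2;(1)), (2;(1)), (2;(1)), (2;(1,1)), (2;(1,1)), (2;(1,1)), (2;(1,1,1)), (2;(1,1,1)), (2;(1,1,1)), (2;(1,1,1)), (2;(1,2,2)), (2;(1,2,2)), (2;(1,2,3)), (2;(1,2,3)), (2;(2)), (3;()), (3;(1)), (3;(1,2)), (3;(2)), (3;(2)), (3;(3)), (3;(3)), (4;(1))]


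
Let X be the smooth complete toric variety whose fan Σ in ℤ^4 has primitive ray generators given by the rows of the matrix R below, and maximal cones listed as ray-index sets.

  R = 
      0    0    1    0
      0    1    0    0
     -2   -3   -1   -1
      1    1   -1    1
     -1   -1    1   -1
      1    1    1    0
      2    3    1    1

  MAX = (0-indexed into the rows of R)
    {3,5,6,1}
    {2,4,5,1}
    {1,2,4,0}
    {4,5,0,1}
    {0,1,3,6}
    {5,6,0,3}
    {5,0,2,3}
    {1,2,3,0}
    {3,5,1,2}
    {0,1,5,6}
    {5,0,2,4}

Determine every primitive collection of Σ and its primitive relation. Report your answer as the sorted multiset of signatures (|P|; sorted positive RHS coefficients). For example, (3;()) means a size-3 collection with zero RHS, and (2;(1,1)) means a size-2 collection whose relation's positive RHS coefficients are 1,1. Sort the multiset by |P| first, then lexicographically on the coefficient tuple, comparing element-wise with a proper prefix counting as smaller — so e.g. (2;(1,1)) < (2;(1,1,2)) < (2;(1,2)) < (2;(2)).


Σ has 5 primitive collections:

  • {2,6}:  v_{2} + v_{6} = 0  ⟹  sig = (2;())
  • {3,4}:  v_{3} + v_{4} = 0  ⟹  sig = (2;())
  • {4,6}:  v_{4} + v_{6} = v_{0} + v_{1} + v_{5}  ⟹  sig = (2;(1,1,1))
  • {0,1,2,5}:  v_{0} + v_{1} + v_{2} + v_{5} = v_{4}  ⟹  sig = (4;(1))
  • {0,1,3,5}:  v_{0} + v_{1} + v_{3} + v_{5} = v_{6}  ⟹  sig = (4;(1))

Sorted signature multiset PRS(X):
    (2;())
    (2;())
    (2;(1,1,1))
    (4;(1))
    (4;(1))


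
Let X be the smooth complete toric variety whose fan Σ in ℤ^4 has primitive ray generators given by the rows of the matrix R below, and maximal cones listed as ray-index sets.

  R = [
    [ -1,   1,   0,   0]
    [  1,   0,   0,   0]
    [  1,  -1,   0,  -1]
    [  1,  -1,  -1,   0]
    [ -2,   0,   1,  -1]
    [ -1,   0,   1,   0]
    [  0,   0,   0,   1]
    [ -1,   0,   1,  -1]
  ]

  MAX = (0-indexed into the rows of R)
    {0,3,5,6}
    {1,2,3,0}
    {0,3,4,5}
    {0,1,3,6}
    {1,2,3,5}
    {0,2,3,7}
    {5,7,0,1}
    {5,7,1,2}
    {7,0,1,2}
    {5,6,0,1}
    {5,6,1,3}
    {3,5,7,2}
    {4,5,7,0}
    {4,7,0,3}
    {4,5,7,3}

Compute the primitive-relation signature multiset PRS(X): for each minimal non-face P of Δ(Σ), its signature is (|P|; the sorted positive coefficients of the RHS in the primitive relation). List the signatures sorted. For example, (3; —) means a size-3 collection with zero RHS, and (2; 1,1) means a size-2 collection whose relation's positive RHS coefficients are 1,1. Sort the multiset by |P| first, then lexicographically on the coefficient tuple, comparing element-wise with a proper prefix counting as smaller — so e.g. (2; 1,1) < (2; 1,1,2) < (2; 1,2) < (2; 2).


Δ(Σ) — 8 vertices, 9 min non-faces:

  {1,4}:  v_{1} + v_{4} = v_{7}  ⟹  sig = (2; 1)
  {6,7}:  v_{6} + v_{7} = v_{5}  ⟹  sig = (2; 1)
  {2,6}:  v_{2} + v_{6} = v_{1} + v_{3} + v_{5}  ⟹  sig = (2; 1,1,1)
  {4,6}:  v_{4} + v_{6} = v_{0} + v_{3} + 2·v_{5}  ⟹  sig = (2; 1,1,2)
  {2,4}:  v_{2} + v_{4} = v_{3} + 2·v_{7}  ⟹  sig = (2; 1,2)
  {0,2,5}:  v_{0} + v_{2} + v_{5} = v_{7}  ⟹  sig = (3; 1)
  {1,3,7}:  v_{1} + v_{3} + v_{7} = v_{2}  ⟹  sig = (3; 1)
  {0,1,3,5}:  v_{0} + v_{1} + v_{3} + v_{5} = 0  ⟹  sig = (4; —)
  {0,3,5,7}:  v_{0} + v_{3} + v_{5} + v_{7} = v_{4}  ⟹  sig = (4; 1)

Sorted signature multiset PRS(X):
{ (2; 1) ×2,  (2; 1,1,1),  (2; 1,1,2),  (2; 1,2),  (3; 1) ×2,  (4; —),  (4; 1) }


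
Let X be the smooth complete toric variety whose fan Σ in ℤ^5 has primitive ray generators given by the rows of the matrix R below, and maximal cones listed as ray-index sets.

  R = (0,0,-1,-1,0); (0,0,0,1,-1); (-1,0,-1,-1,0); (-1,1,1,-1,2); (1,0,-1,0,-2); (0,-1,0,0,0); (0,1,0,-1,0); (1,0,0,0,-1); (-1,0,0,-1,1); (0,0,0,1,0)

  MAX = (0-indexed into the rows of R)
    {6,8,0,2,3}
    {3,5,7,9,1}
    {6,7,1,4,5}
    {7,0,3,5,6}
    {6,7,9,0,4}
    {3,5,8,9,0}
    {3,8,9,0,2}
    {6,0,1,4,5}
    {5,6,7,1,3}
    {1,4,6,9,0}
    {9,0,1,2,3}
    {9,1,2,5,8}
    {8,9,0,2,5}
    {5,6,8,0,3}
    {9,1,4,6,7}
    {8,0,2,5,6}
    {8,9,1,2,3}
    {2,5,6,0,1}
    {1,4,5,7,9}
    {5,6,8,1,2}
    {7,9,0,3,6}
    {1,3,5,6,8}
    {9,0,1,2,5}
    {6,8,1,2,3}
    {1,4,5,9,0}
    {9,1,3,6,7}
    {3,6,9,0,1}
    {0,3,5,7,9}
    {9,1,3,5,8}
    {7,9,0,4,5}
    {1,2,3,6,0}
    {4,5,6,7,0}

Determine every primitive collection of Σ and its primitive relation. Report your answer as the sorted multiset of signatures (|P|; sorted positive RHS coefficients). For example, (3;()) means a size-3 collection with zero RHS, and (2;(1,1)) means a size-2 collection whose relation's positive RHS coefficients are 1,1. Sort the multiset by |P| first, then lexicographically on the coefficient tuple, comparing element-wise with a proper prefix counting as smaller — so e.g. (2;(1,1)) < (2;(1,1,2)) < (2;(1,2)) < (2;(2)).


Σ has 12 primitive collections:

  P={3,4}:  v_{3} + v_{4} = v_{6} ; sig = (2;(1))
  P={7,8}:  v_{7} + v_{8} = v_{5} + v_{6} ; sig = (2;(1,1))
  P={2,7}:  v_{2} + v_{7} = v_{0} + v_{1} + v_{5} + v_{6} ; sig = (2;(1,1,1,1))
  P={4,8}:  v_{4} + v_{8} = v_{0} + v_{1} + v_{5} + v_{6} ; sig = (2;(1,1,1,1))
  P={2,4}:  v_{2} + v_{4} = 2·v_{0} + 2·v_{1} + v_{5} + v_{6} ; sig = (2;(1,1,2,2))
  P={5,6,9}:  v_{5} + v_{6} + v_{9} = 0 ; sig = (3;())
  P={0,1,7}:  v_{0} + v_{1} + v_{7} = v_{4} ; sig = (3;(1))
  P={0,1,8}:  v_{0} + v_{1} + v_{8} = v_{2} ; sig = (3;(1))
  P={6,8,9}:  v_{6} + v_{8} + v_{9} = v_{0} + v_{1} + v_{3} ; sig = (3;(1,1,1))
  P={2,6,9}:  v_{2} + v_{6} + v_{9} = 2·v_{0} + 2·v_{1} + v_{3} ; sig = (3;(1,2,2))
  P={2,3,5}:  v_{2} + v_{3} + v_{5} = 2·v_{8} ; sig = (3;(2))
  P={0,1,3,5}:  v_{0} + v_{1} + v_{3} + v_{5} = v_{8} ; sig = (4;(1))

Signatures (|P|; sorted positive RHS coefficients), sorted:
    |P|=2: 5 collections, coeffs (1), (1,1), (1,1,1,1), (1,1,1,1), (1,1,2,2)
    |P|=3: 6 collections, coeffs (), (1), (1), (1,1,1), (1,2,2), (2)
    |P|=4: 1 collection, coeffs (1)


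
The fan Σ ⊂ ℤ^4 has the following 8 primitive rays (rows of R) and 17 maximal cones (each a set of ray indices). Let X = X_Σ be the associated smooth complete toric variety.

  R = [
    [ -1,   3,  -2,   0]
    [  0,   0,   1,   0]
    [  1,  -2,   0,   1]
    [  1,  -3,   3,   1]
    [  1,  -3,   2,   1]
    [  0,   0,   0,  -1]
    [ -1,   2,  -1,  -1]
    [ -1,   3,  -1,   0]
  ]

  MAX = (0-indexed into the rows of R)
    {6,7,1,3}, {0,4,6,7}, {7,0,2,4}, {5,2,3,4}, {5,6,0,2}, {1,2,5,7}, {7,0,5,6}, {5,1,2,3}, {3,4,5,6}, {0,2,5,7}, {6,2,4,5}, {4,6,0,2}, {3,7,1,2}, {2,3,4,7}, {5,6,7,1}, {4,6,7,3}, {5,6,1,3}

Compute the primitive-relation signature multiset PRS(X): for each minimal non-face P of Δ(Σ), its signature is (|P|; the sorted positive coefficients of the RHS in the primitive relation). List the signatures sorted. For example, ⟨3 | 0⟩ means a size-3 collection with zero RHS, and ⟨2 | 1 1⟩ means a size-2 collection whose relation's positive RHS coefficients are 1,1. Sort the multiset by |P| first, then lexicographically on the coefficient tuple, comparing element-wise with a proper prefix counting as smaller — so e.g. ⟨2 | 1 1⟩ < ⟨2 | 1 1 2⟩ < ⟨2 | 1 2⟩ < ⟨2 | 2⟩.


Σ has 9 primitive collections:

  P = {0,1}:  v_{0} + v_{1} = v_{7}  →  sig = ⟨2 | 1⟩
  P = {1,4}:  v_{1} + v_{4} = v_{3}  →  sig = ⟨2 | 1⟩
  P = {0,3}:  v_{0} + v_{3} = v_{4} + v_{7}  →  sig = ⟨2 | 1 1⟩
  P = {0,4,5}:  v_{0} + v_{4} + v_{5} = 0  →  sig = ⟨3 | 0⟩
  P = {1,2,6}:  v_{1} + v_{2} + v_{6} = 0  →  sig = ⟨3 | 0⟩
  P = {2,3,6}:  v_{2} + v_{3} + v_{6} = v_{4}  →  sig = ⟨3 | 1⟩
  P = {2,6,7}:  v_{2} + v_{6} + v_{7} = v_{0}  →  sig = ⟨3 | 1⟩
  P = {4,5,7}:  v_{4} + v_{5} + v_{7} = v_{1}  →  sig = ⟨3 | 1⟩
  P = {3,5,7}:  v_{3} + v_{5} + v_{7} = 2·v_{1}  →  sig = ⟨3 | 2⟩

Hence PRS(X_Σ) =
    |P|=2: 3 collections, coeffs (1), (1), (1,1)
    |P|=3: 6 collections, coeffs (), (), (1), (1), (1), (2)


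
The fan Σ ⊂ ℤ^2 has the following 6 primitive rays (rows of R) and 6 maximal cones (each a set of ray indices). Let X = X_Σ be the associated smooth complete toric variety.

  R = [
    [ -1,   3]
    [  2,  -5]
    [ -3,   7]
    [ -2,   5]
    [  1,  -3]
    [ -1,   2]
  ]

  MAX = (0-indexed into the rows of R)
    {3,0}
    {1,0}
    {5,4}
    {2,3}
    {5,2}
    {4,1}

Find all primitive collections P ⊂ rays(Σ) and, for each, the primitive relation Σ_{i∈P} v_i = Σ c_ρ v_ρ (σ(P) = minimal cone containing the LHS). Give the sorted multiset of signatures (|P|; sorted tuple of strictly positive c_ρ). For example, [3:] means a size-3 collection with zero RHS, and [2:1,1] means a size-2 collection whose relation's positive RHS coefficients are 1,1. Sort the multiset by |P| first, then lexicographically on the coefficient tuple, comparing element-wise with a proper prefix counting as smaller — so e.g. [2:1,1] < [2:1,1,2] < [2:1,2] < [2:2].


Σ has 9 primitive collections:

  P={0,4}:  v_{0} + v_{4} = 0  →  sig = [2:]
  P={1,3}:  v_{1} + v_{3} = 0  →  sig = [2:]
  P={0,5}:  v_{0} + v_{5} = v_{3}  →  sig = [2:1]
  P={1,2}:  v_{1} + v_{2} = v_{5}  →  sig = [2:1]
  P={1,5}:  v_{1} + v_{5} = v_{4}  →  sig = [2:1]
  P={3,4}:  v_{3} + v_{4} = v_{5}  →  sig = [2:1]
  P={3,5}:  v_{3} + v_{5} = v_{2}  →  sig = [2:1]
  P={0,2}:  v_{0} + v_{2} = 2·v_{3}  →  sig = [2:2]
  P={2,4}:  v_{2} + v_{4} = 2·v_{5}  →  sig = [2:2]

Sorted signature multiset PRS(X):
[[2:], [2:], [2:1], [2:1], [2:1], [2:1], [2:1], [2:2], [2:2]]


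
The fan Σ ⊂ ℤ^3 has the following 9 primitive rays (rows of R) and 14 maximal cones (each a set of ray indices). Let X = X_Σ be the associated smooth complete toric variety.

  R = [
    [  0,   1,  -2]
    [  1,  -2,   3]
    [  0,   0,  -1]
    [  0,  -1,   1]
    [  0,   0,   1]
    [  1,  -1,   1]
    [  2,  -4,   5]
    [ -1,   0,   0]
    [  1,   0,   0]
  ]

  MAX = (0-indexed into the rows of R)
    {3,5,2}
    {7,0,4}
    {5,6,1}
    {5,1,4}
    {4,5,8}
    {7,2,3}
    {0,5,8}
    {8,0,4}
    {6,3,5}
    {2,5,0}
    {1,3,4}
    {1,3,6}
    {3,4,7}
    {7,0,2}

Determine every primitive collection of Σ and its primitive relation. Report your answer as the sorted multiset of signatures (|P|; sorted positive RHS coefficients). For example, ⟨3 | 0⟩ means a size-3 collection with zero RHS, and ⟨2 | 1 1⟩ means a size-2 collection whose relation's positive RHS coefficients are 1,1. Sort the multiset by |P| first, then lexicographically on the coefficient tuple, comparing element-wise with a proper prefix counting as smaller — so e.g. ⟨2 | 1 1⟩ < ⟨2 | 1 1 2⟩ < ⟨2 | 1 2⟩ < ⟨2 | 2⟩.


The 18 primitive collections of Σ (r=9, n=3):

  P={2,4}:  v_{2} + v_{4} = 0  →  sig = ⟨2 | 0⟩
  P={7,8}:  v_{7} + v_{8} = 0  →  sig = ⟨2 | 0⟩
  P={0,1}:  v_{0} + v_{1} = v_{5}  →  sig = ⟨2 | 1⟩
  P={0,3}:  v_{0} + v_{3} = v_{2}  →  sig = ⟨2 | 1⟩
  P={3,8}:  v_{3} + v_{8} = v_{5}  →  sig = ⟨2 | 1⟩
  P={5,7}:  v_{5} + v_{7} = v_{3}  →  sig = ⟨2 | 1⟩
  P={1,2}:  v_{1} + v_{2} = v_{3} + v_{5}  →  sig = ⟨2 | 1 1⟩
  P={2,8}:  v_{2} + v_{8} = v_{0} + v_{5}  →  sig = ⟨2 | 1 1⟩
  P={0,6}:  v_{0} + v_{6} = v_{3} + 2·v_{5}  →  sig = ⟨2 | 1 2⟩
  P={1,7}:  v_{1} + v_{7} = 2·v_{3} + v_{4}  →  sig = ⟨2 | 1 2⟩
  P={1,8}:  v_{1} + v_{8} = v_{4} + 2·v_{5}  →  sig = ⟨2 | 1 2⟩
  P={6,7}:  v_{6} + v_{7} = v_{1} + 2·v_{3}  →  sig = ⟨2 | 1 2⟩
  P={6,8}:  v_{6} + v_{8} = v_{1} + 2·v_{5}  →  sig = ⟨2 | 1 2⟩
  P={4,6}:  v_{4} + v_{6} = 2·v_{1}  →  sig = ⟨2 | 2⟩
  P={2,6}:  v_{2} + v_{6} = 2·v_{3} + 2·v_{5}  →  sig = ⟨2 | 2 2⟩
  P={0,4,5}:  v_{0} + v_{4} + v_{5} = v_{8}  →  sig = ⟨3 | 1⟩
  P={1,3,5}:  v_{1} + v_{3} + v_{5} = v_{6}  →  sig = ⟨3 | 1⟩
  P={3,4,5}:  v_{3} + v_{4} + v_{5} = v_{1}  →  sig = ⟨3 | 1⟩

Signatures (|P|; sorted positive RHS coefficients), sorted:
{ ⟨2 | 0⟩ ×2,  ⟨2 | 1⟩ ×4,  ⟨2 | 1 1⟩ ×2,  ⟨2 | 1 2⟩ ×5,  ⟨2 | 2⟩,  ⟨2 | 2 2⟩,  ⟨3 | 1⟩ ×3 }


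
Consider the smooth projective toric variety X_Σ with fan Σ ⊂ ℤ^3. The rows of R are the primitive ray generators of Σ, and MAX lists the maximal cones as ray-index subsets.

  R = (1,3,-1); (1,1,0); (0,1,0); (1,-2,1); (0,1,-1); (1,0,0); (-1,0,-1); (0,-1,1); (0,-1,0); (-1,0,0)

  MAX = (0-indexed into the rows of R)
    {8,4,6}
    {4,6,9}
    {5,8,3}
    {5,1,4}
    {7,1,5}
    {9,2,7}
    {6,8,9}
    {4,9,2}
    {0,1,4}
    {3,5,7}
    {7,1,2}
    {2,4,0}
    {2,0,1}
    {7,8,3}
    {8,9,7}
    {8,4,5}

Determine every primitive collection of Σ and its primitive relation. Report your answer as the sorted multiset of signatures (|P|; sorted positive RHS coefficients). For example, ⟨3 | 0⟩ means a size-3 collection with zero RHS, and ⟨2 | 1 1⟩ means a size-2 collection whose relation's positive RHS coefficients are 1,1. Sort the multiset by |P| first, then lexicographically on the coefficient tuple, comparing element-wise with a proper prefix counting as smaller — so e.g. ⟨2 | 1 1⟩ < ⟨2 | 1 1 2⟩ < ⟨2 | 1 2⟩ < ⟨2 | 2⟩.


24 minimal non-faces of Δ(Σ) (on 10 rays):

  • {2,8}:  v_{2} + v_{8} = 0 ; sig = ⟨2 | 0⟩
  • {4,7}:  v_{4} + v_{7} = 0 ; sig = ⟨2 | 0⟩
  • {5,9}:  v_{5} + v_{9} = 0 ; sig = ⟨2 | 0⟩
  • {1,6}:  v_{1} + v_{6} = v_{4} ; sig = ⟨2 | 1⟩
  • {1,8}:  v_{1} + v_{8} = v_{5} ; sig = ⟨2 | 1⟩
  • {1,9}:  v_{1} + v_{9} = v_{2} ; sig = ⟨2 | 1⟩
  • {2,5}:  v_{2} + v_{5} = v_{1} ; sig = ⟨2 | 1⟩
  • {0,3}:  v_{0} + v_{3} = v_{1} + v_{5} ; sig = ⟨2 | 1 1⟩
  • {0,7}:  v_{0} + v_{7} = v_{1} + v_{2} ; sig = ⟨2 | 1 1⟩
  • {0,8}:  v_{0} + v_{8} = v_{1} + v_{4} ; sig = ⟨2 | 1 1⟩
  • {2,3}:  v_{2} + v_{3} = v_{5} + v_{7} ; sig = ⟨2 | 1 1⟩
  • {2,6}:  v_{2} + v_{6} = v_{4} + v_{9} ; sig = ⟨2 | 1 1⟩
  • {3,4}:  v_{3} + v_{4} = v_{5} + v_{8} ; sig = ⟨2 | 1 1⟩
  • {3,9}:  v_{3} + v_{9} = v_{7} + v_{8} ; sig = ⟨2 | 1 1⟩
  • {5,6}:  v_{5} + v_{6} = v_{4} + v_{8} ; sig = ⟨2 | 1 1⟩
  • {6,7}:  v_{6} + v_{7} = v_{8} + v_{9} ; sig = ⟨2 | 1 1⟩
  • {0,5}:  v_{0} + v_{5} = 2·v_{1} + v_{4} ; sig = ⟨2 | 1 2⟩
  • {0,6}:  v_{0} + v_{6} = v_{2} + 2·v_{4} ; sig = ⟨2 | 1 2⟩
  • {0,9}:  v_{0} + v_{9} = 2·v_{2} + v_{4} ; sig = ⟨2 | 1 2⟩
  • {1,3}:  v_{1} + v_{3} = 2·v_{5} + v_{7} ; sig = ⟨2 | 1 2⟩
  • {3,6}:  v_{3} + v_{6} = 2·v_{8} ; sig = ⟨2 | 2⟩
  • {1,2,4}:  v_{1} + v_{2} + v_{4} = v_{0} ; sig = ⟨3 | 1⟩
  • {4,8,9}:  v_{4} + v_{8} + v_{9} = v_{6} ; sig = ⟨3 | 1⟩
  • {5,7,8}:  v_{5} + v_{7} + v_{8} = v_{3} ; sig = ⟨3 | 1⟩

Signatures (|P|; sorted positive RHS coefficients), sorted:
[⟨2 | 0⟩, ⟨2 | 0⟩, ⟨2 | 0⟩, ⟨2 | 1⟩, ⟨2 | 1⟩, ⟨2 | 1⟩, ⟨2 | 1⟩, ⟨2 | 1 1⟩, ⟨2 | 1 1⟩, ⟨2 | 1 1⟩, ⟨2 | 1 1⟩, ⟨2 | 1 1⟩, ⟨2 | 1 1⟩, ⟨2 | 1 1⟩, ⟨2 | 1 1⟩, ⟨2 | 1 1⟩, ⟨2 | 1 2⟩, ⟨2 | 1 2⟩, ⟨2 | 1 2⟩, ⟨2 | 1 2⟩, ⟨2 | 2⟩, ⟨3 | 1⟩, ⟨3 | 1⟩, ⟨3 | 1⟩]


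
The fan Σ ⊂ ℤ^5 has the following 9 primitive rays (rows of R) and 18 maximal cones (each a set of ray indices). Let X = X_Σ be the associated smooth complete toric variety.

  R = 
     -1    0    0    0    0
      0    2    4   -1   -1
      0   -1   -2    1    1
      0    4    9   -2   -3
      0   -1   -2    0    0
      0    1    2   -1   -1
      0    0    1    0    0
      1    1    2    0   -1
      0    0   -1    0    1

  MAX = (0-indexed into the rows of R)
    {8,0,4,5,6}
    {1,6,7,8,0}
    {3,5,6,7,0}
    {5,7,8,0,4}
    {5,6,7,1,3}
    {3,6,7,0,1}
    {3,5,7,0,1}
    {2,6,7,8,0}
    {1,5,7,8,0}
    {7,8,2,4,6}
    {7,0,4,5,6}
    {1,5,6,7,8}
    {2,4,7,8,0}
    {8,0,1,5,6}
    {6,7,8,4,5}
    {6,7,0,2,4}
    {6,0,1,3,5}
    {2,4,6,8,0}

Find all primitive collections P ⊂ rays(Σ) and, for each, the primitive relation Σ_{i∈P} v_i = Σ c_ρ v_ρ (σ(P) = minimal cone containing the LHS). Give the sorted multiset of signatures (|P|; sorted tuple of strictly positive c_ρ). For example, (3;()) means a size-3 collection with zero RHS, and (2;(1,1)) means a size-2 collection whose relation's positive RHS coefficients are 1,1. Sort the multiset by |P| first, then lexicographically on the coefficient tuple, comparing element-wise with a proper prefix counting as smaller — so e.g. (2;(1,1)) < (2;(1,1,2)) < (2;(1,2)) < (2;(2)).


Σ has 9 primitive collections:

  P = {2,5}:  v_{2} + v_{5} = 0 — sig = (2;())
  P = {1,4}:  v_{1} + v_{4} = v_{5} — sig = (2;(1))
  P = {1,2}:  v_{1} + v_{2} = v_{0} + v_{6} + v_{7} + v_{8} — sig = (2;(1,1,1,1))
  P = {2,3}:  v_{2} + v_{3} = v_{0} + v_{1} + v_{6} + v_{7} — sig = (2;(1,1,1,1))
  P = {3,4}:  v_{3} + v_{4} = v_{0} + 2·v_{5} + v_{6} + v_{7} — sig = (2;(1,1,1,2))
  P = {3,8}:  v_{3} + v_{8} = 2·v_{1} — sig = (2;(2))
  P = {0,4,6,7,8}:  v_{0} + v_{4} + v_{6} + v_{7} + v_{8} = 0 — sig = (5;())
  P = {0,1,5,6,7}:  v_{0} + v_{1} + v_{5} + v_{6} + v_{7} = v_{3} — sig = (5;(1))
  P = {0,5,6,7,8}:  v_{0} + v_{5} + v_{6} + v_{7} + v_{8} = v_{1} — sig = (5;(1))

Hence PRS(X_Σ) =
{ (2;()),  (2;(1)),  (2;(1,1,1,1)) ×2,  (2;(1,1,1,2)),  (2;(2)),  (5;()),  (5;(1)) ×2 }


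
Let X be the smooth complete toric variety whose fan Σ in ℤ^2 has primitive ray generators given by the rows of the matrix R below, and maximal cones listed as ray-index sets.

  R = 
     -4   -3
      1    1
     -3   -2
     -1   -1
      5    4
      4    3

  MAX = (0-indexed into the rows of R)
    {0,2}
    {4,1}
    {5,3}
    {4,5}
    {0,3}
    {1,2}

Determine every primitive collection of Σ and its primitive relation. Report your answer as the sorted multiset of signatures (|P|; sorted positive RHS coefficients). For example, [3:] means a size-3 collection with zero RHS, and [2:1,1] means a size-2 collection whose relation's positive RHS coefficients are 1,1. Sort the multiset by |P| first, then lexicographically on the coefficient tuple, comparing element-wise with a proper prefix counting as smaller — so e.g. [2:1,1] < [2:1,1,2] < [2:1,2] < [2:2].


9 minimal non-faces of Δ(Σ) (on 6 rays):

  P = {0,5}:  v_{0} + v_{5} = 0  ⇒ sig = [2:]
  P = {1,3}:  v_{1} + v_{3} = 0  ⇒ sig = [2:]
  P = {0,1}:  v_{0} + v_{1} = v_{2}  ⇒ sig = [2:1]
  P = {0,4}:  v_{0} + v_{4} = v_{1}  ⇒ sig = [2:1]
  P = {1,5}:  v_{1} + v_{5} = v_{4}  ⇒ sig = [2:1]
  P = {2,3}:  v_{2} + v_{3} = v_{0}  ⇒ sig = [2:1]
  P = {2,5}:  v_{2} + v_{5} = v_{1}  ⇒ sig = [2:1]
  P = {3,4}:  v_{3} + v_{4} = v_{5}  ⇒ sig = [2:1]
  P = {2,4}:  v_{2} + v_{4} = 2·v_{1}  ⇒ sig = [2:2]

so the primitive-relation signature multiset is
    |P|=2: 9 collections, coeffs (), (), (1), (1), (1), (1), (1), (1), (2)


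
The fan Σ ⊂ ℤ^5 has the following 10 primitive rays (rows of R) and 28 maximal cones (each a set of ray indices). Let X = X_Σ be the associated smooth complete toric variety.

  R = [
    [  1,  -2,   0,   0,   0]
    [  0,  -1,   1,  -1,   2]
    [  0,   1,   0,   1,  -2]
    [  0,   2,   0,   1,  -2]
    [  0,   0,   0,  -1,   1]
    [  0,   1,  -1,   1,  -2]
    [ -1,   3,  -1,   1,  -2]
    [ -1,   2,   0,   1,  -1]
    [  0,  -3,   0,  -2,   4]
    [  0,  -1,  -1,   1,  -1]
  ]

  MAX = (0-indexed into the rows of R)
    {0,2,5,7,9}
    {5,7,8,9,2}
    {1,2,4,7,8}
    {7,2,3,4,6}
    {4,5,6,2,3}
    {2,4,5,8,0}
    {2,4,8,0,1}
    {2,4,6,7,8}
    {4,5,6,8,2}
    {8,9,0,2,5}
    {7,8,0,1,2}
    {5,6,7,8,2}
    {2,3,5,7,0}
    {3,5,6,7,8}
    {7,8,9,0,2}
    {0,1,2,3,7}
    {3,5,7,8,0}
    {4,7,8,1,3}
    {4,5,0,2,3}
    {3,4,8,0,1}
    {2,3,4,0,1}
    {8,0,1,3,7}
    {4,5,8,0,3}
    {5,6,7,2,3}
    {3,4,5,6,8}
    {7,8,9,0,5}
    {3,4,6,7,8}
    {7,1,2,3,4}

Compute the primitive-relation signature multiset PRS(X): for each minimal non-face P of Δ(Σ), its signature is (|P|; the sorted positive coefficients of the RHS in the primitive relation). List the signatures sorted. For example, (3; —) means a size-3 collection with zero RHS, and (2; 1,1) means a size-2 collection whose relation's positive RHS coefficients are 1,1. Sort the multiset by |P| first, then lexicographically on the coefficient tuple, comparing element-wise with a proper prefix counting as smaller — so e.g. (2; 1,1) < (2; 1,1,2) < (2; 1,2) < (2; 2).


Δ(Σ) — 10 vertices, 11 min non-faces:

  {1,5}:  v_{1} + v_{5} = 0  ⇒ sig = (2; —)
  {0,6}:  v_{0} + v_{6} = v_{5}  ⇒ sig = (2; 1)
  {1,6}:  v_{1} + v_{6} = v_{4} + v_{7}  ⇒ sig = (2; 1,1)
  {3,9}:  v_{3} + v_{9} = v_{0} + v_{5} + v_{7}  ⇒ sig = (2; 1,1,1)
  {4,9}:  v_{4} + v_{9} = v_{2} + v_{5} + v_{8}  ⇒ sig = (2; 1,1,1)
  {1,9}:  v_{1} + v_{9} = v_{0} + v_{2} + v_{7} + v_{8}  ⇒ sig = (2; 1,1,1,1)
  {6,9}:  v_{6} + v_{9} = v_{2} + 2·v_{5} + v_{7} + v_{8}  ⇒ sig = (2; 1,1,1,2)
  {0,4,7}:  v_{0} + v_{4} + v_{7} = 0  ⇒ sig = (3; —)
  {2,3,8}:  v_{2} + v_{3} + v_{8} = 0  ⇒ sig = (3; —)
  {4,5,7}:  v_{4} + v_{5} + v_{7} = v_{6}  ⇒ sig = (3; 1)
  {0,2,5,7,8}:  v_{0} + v_{2} + v_{5} + v_{7} + v_{8} = v_{9}  ⇒ sig = (5; 1)

so the primitive-relation signature multiset is
    |P|=2: 7 collections, coeffs (), (1), (1,1), (1,1,1), (1,1,1), (1,1,1,1), (1,1,1,2)
    |P|=3: 3 collections, coeffs (), (), (1)
    |P|=5: 1 collection, coeffs (1)


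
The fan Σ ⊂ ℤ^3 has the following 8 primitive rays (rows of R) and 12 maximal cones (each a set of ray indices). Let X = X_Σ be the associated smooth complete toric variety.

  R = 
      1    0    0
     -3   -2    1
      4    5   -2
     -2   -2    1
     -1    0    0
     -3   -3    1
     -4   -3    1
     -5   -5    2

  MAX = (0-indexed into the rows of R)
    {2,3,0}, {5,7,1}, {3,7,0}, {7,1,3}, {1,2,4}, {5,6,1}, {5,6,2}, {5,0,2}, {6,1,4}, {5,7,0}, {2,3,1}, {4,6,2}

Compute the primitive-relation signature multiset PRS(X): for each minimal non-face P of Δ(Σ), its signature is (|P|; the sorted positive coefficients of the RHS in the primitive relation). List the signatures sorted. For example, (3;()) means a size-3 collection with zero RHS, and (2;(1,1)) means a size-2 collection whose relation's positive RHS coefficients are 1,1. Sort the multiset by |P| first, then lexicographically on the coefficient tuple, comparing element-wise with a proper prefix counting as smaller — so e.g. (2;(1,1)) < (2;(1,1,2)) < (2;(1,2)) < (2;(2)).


The 12 primitive collections of Σ (r=8, n=3):

  • {0,4}:  v_{0} + v_{4} = 0  →  sig = (2;())
  • {0,1}:  v_{0} + v_{1} = v_{3}  →  sig = (2;(1))
  • {0,6}:  v_{0} + v_{6} = v_{5}  →  sig = (2;(1))
  • {2,7}:  v_{2} + v_{7} = v_{4}  →  sig = (2;(1))
  • {3,4}:  v_{3} + v_{4} = v_{1}  →  sig = (2;(1))
  • {3,5}:  v_{3} + v_{5} = v_{7}  →  sig = (2;(1))
  • {4,5}:  v_{4} + v_{5} = v_{6}  →  sig = (2;(1))
  • {3,6}:  v_{3} + v_{6} = v_{1} + v_{5}  →  sig = (2;(1,1))
  • {4,7}:  v_{4} + v_{7} = v_{1} + v_{5}  →  sig = (2;(1,1))
  • {6,7}:  v_{6} + v_{7} = v_{1} + 2·v_{5}  →  sig = (2;(1,2))
  • {1,2,5}:  v_{1} + v_{2} + v_{5} = 2·v_{4}  →  sig = (3;(2))
  • {1,2,6}:  v_{1} + v_{2} + v_{6} = 3·v_{4}  →  sig = (3;(3))

Hence PRS(X_Σ) =
{ (2;()),  (2;(1)) ×6,  (2;(1,1)) ×2,  (2;(1,2)),  (3;(2)),  (3;(3)) }
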